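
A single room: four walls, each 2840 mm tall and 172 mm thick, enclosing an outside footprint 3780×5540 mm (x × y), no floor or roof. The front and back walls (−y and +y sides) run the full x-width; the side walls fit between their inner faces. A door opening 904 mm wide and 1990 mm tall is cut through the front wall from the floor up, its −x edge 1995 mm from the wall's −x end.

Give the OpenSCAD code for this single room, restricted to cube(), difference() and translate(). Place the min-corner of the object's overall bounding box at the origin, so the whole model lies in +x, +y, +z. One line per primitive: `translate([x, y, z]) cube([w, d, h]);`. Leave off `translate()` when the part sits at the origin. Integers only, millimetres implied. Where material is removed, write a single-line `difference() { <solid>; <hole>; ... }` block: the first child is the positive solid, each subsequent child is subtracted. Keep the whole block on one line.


difference() { cube([3780, 172, 2840]); translate([1995, 0, 0]) cube([904, 172, 1990]); }
translate([0, 5368, 0]) cube([3780, 172, 2840]);
translate([0, 172, 0]) cube([172, 5196, 2840]);
translate([3608, 172, 0]) cube([172, 5196, 2840]);


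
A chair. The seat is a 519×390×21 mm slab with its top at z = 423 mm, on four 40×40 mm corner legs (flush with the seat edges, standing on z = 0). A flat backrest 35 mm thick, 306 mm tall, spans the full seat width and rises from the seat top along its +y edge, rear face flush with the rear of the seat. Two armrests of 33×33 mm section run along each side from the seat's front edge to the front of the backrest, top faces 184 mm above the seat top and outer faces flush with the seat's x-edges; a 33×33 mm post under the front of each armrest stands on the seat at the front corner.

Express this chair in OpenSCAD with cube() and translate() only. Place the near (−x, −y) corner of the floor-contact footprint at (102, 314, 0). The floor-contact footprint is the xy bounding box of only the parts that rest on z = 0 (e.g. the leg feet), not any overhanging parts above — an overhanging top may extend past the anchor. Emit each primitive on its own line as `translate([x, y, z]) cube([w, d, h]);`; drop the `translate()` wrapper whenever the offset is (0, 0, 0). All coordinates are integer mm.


translate([102, 314, 402]) cube([519, 390, 21]);
translate([102, 314, 0]) cube([40, 40, 402]);
translate([581, 314, 0]) cube([40, 40, 402]);
translate([102, 664, 0]) cube([40, 40, 402]);
translate([581, 664, 0]) cube([40, 40, 402]);
translate([102, 669, 423]) cube([519, 35, 306]);
translate([102, 314, 574]) cube([33, 355, 33]);
translate([588, 314, 574]) cube([33, 355, 33]);
translate([102, 314, 423]) cube([33, 33, 151]);
translate([588, 314, 423]) cube([33, 33, 151]);


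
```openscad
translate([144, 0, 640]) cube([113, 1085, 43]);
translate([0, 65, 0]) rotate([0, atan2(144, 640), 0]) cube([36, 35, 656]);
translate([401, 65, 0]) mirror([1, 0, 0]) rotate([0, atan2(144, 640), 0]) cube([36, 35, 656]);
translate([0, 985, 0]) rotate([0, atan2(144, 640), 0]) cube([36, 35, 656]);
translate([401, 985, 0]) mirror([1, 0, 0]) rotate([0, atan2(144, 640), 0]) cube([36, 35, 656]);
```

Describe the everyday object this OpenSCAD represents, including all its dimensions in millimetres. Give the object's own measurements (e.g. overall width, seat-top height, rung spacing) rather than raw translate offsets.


A sawhorse. A 113×1085×43 mm beam (x, y, z) sits on two A-frame leg pairs. Each pair is two raked legs of 36×35 mm section (35 mm along y) splaying symmetrically in x. Each leg rises 640 mm vertically over 144 mm of horizontal reach and is 656 mm long along its own axis. Every leg's outer bottom edge rests on the floor and its outer top edge meets a bottom edge of the beam — the left legs (tilting toward +x) meet the beam's −x bottom edge, the right legs (their mirror images, tilting toward −x) meet its +x bottom edge — so the leg tops tuck under the beam, the beam's underside is 640 mm above the floor, and the feet are 401 mm apart outside-to-outside with the beam centred between them. The two leg pairs are set in 65 mm from either end of the beam.


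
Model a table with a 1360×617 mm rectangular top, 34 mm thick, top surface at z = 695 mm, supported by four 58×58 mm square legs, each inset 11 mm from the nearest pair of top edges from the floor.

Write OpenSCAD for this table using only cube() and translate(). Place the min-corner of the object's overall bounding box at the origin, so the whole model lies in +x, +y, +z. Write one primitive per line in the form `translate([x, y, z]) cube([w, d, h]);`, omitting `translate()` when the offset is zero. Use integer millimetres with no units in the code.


translate([0, 0, 661]) cube([1360, 617, 34]);
translate([11, 11, 0]) cube([58, 58, 661]);
translate([1291, 11, 0]) cube([58, 58, 661]);
translate([11, 548, 0]) cube([58, 58, 661]);
translate([1291, 548, 0]) cube([58, 58, 661]);


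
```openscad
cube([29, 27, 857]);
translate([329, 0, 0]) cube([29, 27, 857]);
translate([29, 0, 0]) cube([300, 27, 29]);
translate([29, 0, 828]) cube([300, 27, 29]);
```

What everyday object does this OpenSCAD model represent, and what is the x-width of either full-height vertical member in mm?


A picture frame. The border width is 29 mm.

Four thin pieces enclosing a rectangular opening — a picture frame. The two full-height stiles are 857 mm tall; the top rail sits at z = 828 and is 29 mm tall, so the border above the opening is 857 − 828 = 29 mm, matching the stile x-width.


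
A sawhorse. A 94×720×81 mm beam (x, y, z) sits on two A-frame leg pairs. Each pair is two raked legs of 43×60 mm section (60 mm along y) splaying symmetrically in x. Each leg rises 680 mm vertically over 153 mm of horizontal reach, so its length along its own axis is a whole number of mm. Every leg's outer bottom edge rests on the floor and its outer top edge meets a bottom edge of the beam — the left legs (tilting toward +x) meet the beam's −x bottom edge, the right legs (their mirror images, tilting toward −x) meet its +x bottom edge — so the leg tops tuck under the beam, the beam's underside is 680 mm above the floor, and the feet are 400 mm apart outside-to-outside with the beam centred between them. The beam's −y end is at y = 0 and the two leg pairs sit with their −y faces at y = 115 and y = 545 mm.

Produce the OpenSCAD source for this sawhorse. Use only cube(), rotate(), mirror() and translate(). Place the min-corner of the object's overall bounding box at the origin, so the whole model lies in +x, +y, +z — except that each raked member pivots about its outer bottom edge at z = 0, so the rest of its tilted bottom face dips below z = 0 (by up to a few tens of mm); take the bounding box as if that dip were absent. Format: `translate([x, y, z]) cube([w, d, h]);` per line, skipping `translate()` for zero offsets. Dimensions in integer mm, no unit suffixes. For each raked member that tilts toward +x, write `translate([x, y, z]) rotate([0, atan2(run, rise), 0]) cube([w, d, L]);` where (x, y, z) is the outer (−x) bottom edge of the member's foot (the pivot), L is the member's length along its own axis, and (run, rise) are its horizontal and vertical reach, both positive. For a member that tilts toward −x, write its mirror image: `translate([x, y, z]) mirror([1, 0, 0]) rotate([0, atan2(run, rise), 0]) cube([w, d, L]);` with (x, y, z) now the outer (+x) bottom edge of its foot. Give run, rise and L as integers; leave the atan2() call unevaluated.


translate([153, 0, 680]) cube([94, 720, 81]);
translate([0, 115, 0]) rotate([0, atan2(153, 680), 0]) cube([43, 60, 697]);
translate([400, 115, 0]) mirror([1, 0, 0]) rotate([0, atan2(153, 680), 0]) cube([43, 60, 697]);
translate([0, 545, 0]) rotate([0, atan2(153, 680), 0]) cube([43, 60, 697]);
translate([400, 545, 0]) mirror([1, 0, 0]) rotate([0, atan2(153, 680), 0]) cube([43, 60, 697]);


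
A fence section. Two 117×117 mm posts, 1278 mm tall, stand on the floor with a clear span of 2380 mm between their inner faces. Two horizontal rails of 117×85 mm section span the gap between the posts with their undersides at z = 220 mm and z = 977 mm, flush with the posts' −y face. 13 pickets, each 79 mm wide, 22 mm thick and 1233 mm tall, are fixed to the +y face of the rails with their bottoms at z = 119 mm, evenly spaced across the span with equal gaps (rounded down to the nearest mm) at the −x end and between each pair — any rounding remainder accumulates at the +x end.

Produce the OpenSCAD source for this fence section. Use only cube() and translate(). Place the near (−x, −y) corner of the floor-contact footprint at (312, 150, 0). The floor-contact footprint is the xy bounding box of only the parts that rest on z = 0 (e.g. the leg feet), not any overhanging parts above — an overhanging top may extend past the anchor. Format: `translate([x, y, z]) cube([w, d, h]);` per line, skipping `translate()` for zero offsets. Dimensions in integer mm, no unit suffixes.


translate([312, 150, 0]) cube([117, 117, 1278]);
translate([2809, 150, 0]) cube([117, 117, 1278]);
translate([429, 150, 220]) cube([2380, 117, 85]);
translate([429, 150, 977]) cube([2380, 117, 85]);
translate([525, 267, 119]) cube([79, 22, 1233]);
translate([700, 267, 119]) cube([79, 22, 1233]);
translate([875, 267, 119]) cube([79, 22, 1233]);
translate([1050, 267, 119]) cube([79, 22, 1233]);
translate([1225, 267, 119]) cube([79, 22, 1233]);
translate([1400, 267, 119]) cube([79, 22, 1233]);
translate([1575, 267, 119]) cube([79, 22, 1233]);
translate([1750, 267, 119]) cube([79, 22, 1233]);
translate([1925, 267, 119]) cube([79, 22, 1233]);
translate([2100, 267, 119]) cube([79, 22, 1233]);
translate([2275, 267, 119]) cube([79, 22, 1233]);
translate([2450, 267, 119]) cube([79, 22, 1233]);
translate([2625, 267, 119]) cube([79, 22, 1233]);


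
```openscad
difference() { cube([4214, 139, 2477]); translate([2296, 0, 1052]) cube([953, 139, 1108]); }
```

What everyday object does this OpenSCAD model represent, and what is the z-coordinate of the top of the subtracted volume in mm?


A wall with a window opening. The window head height is 2160 mm.

A wall with a rectangular opening subtracted — a window. Sill at z = 1052, opening 1108 mm tall, so the head is at 1052 + 1108 = 2160 mm.


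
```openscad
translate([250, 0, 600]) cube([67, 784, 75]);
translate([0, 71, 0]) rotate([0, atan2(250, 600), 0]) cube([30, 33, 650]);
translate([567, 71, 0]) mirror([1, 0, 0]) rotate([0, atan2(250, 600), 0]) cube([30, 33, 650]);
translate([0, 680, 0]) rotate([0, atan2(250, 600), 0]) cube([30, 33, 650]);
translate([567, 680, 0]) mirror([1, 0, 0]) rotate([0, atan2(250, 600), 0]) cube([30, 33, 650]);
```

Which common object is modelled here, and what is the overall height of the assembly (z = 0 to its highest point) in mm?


A sawhorse. The overall height is 675 mm.

A beam across two mirrored pairs of raked legs — a sawhorse. The beam's underside is at z = 600 (matching the legs' vertical rise in atan2(250, 600)) and the beam is 75 mm tall, so its top is at 600 + 75 = 675 mm. The raked legs top out at the beam's underside, so that is the highest point.


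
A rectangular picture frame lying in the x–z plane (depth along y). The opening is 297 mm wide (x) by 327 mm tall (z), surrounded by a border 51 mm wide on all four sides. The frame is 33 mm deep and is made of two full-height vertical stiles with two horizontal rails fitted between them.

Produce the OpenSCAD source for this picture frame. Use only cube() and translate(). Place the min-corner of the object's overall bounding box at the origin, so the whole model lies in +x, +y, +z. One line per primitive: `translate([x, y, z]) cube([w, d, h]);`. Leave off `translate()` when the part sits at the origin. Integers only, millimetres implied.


cube([51, 33, 429]);
translate([348, 0, 0]) cube([51, 33, 429]);
translate([51, 0, 0]) cube([297, 33, 51]);
translate([51, 0, 378]) cube([297, 33, 51]);


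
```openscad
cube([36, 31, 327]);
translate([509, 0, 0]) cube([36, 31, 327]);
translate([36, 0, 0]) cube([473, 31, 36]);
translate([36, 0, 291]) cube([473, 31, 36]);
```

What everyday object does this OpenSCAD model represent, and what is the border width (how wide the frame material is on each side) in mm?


A picture frame. The border width is 36 mm.

Four thin pieces enclosing a rectangular opening — a picture frame. The two full-height stiles are 327 mm tall; the top rail sits at z = 291 and is 36 mm tall, so the border above the opening is 327 − 291 = 36 mm, matching the stile x-width.


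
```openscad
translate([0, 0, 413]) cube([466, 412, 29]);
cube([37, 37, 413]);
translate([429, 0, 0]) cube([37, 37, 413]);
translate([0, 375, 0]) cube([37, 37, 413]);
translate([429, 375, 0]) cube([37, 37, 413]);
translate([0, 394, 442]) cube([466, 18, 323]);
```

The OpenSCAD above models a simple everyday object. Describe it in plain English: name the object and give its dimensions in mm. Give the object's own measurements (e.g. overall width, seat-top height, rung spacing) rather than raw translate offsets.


A chair. The seat is a 466×412×29 mm slab with its top at z = 442 mm, on four 37×37 mm corner legs (flush with the seat edges, standing on z = 0). A flat backrest 18 mm thick, 323 mm tall, spans the full seat width and rises from the seat top along its +y edge, rear face flush with the rear of the seat.


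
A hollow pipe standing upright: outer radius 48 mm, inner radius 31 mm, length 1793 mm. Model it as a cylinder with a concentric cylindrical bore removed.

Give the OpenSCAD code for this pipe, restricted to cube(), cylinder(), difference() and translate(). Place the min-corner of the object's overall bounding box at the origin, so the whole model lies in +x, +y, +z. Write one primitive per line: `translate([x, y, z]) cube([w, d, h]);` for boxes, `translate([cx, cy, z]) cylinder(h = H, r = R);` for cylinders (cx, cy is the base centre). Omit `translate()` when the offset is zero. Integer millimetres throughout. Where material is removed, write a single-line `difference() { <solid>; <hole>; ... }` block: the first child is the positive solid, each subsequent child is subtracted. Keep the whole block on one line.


difference() { translate([48, 48, 0]) cylinder(h = 1793, r = 48); translate([48, 48, 0]) cylinder(h = 1793, r = 31); }


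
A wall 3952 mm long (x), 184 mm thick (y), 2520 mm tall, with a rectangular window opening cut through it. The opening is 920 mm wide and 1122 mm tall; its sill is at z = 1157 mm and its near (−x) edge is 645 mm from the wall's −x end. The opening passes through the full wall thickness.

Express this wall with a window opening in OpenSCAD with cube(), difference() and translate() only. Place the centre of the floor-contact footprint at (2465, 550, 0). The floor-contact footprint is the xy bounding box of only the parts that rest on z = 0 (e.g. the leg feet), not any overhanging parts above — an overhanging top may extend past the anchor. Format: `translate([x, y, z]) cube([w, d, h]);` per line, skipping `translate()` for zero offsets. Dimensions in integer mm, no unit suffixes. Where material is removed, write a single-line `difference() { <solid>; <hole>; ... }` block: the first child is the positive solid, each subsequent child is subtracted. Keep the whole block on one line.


difference() { translate([489, 458, 0]) cube([3952, 184, 2520]); translate([1134, 458, 1157]) cube([920, 184, 1122]); }


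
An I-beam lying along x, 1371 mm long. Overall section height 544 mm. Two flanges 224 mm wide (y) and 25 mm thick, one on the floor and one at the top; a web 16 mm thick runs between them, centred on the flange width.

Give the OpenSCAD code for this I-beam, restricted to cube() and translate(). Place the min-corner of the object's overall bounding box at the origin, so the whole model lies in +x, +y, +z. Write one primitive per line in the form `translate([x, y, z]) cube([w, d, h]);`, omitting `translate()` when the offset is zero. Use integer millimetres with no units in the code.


cube([1371, 224, 25]);
translate([0, 104, 25]) cube([1371, 16, 494]);
translate([0, 0, 519]) cube([1371, 224, 25]);


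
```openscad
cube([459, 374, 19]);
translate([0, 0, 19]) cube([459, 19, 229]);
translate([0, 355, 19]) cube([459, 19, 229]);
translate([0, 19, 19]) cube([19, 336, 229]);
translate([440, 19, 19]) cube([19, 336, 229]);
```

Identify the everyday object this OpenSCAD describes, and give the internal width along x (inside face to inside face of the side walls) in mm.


An open box. The internal width is 421 mm.

A 459×374 base slab with four walls standing on it — an open box. The base is 459 mm wide and the walls are 19 mm thick, so the internal width is 459 − 2 × 19 = 421 mm.


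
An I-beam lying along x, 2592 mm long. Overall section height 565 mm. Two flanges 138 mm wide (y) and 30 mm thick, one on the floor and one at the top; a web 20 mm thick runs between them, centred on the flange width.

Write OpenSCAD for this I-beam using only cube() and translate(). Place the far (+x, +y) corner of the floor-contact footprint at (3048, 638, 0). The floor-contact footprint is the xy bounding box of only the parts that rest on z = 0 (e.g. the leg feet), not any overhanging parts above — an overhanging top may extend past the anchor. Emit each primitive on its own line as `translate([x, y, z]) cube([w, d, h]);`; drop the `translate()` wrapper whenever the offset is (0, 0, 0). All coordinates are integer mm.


translate([456, 500, 0]) cube([2592, 138, 30]);
translate([456, 559, 30]) cube([2592, 20, 505]);
translate([456, 500, 535]) cube([2592, 138, 30]);


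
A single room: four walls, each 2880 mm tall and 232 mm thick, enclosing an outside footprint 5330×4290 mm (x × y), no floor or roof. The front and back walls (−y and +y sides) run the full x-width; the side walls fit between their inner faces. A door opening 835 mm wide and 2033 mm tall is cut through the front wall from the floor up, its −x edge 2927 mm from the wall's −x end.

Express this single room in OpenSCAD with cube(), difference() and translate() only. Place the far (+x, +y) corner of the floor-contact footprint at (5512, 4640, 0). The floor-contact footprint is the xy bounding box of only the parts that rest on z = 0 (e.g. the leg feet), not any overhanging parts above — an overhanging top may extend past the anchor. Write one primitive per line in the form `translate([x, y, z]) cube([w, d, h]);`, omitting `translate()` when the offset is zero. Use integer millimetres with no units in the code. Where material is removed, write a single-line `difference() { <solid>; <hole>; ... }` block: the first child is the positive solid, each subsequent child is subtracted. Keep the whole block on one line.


difference() { translate([182, 350, 0]) cube([5330, 232, 2880]); translate([3109, 350, 0]) cube([835, 232, 2033]); }
translate([182, 4408, 0]) cube([5330, 232, 2880]);
translate([182, 582, 0]) cube([232, 3826, 2880]);
translate([5280, 582, 0]) cube([232, 3826, 2880]);


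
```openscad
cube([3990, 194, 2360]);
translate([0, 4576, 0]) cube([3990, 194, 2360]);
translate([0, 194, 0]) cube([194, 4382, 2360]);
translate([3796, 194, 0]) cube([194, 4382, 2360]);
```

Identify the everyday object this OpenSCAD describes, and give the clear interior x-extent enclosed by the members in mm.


A house (or room) frame. The interior width is 3602 mm.

Four 2360 mm walls enclosing a rectangle with no floor or roof — a room or house frame. Outside width is 3990 mm and wall thickness is 194 mm, so the interior width is 3990 − 2 × 194 = 3602 mm.


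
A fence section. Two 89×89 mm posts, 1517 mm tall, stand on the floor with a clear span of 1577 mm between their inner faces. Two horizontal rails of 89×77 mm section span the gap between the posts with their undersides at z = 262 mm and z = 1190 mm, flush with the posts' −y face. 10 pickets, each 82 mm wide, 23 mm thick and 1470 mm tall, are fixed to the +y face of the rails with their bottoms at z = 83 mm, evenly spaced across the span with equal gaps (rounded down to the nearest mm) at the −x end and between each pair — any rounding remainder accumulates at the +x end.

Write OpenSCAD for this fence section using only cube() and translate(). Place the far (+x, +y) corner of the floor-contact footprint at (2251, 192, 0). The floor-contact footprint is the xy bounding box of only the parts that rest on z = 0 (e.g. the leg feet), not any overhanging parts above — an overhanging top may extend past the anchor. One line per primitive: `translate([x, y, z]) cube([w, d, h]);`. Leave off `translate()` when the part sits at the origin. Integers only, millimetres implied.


translate([496, 103, 0]) cube([89, 89, 1517]);
translate([2162, 103, 0]) cube([89, 89, 1517]);
translate([585, 103, 262]) cube([1577, 89, 77]);
translate([585, 103, 1190]) cube([1577, 89, 77]);
translate([653, 192, 83]) cube([82, 23, 1470]);
translate([803, 192, 83]) cube([82, 23, 1470]);
translate([953, 192, 83]) cube([82, 23, 1470]);
translate([1103, 192, 83]) cube([82, 23, 1470]);
translate([1253, 192, 83]) cube([82, 23, 1470]);
translate([1403, 192, 83]) cube([82, 23, 1470]);
translate([1553, 192, 83]) cube([82, 23, 1470]);
translate([1703, 192, 83]) cube([82, 23, 1470]);
translate([1853, 192, 83]) cube([82, 23, 1470]);
translate([2003, 192, 83]) cube([82, 23, 1470]);


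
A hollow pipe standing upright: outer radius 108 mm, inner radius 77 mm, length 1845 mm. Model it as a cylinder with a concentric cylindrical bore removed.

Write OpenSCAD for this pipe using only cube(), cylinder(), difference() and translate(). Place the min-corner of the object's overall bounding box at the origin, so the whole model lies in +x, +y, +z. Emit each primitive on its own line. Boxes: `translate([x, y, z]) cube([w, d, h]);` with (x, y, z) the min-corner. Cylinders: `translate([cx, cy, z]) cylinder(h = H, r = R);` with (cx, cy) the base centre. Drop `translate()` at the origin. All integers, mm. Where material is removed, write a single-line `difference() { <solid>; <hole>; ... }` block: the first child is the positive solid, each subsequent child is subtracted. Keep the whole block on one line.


difference() { translate([108, 108, 0]) cylinder(h = 1845, r = 108); translate([108, 108, 0]) cylinder(h = 1845, r = 77); }


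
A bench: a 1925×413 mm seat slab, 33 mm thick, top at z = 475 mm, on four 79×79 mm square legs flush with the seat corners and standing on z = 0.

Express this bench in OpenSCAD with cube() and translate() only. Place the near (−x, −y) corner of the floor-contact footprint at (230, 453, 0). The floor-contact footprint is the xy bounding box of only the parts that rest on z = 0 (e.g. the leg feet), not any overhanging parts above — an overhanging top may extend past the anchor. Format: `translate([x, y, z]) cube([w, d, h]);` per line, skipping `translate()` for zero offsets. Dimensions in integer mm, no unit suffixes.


translate([230, 453, 442]) cube([1925, 413, 33]);
translate([230, 453, 0]) cube([79, 79, 442]);
translate([230, 787, 0]) cube([79, 79, 442]);
translate([2076, 453, 0]) cube([79, 79, 442]);
translate([2076, 787, 0]) cube([79, 79, 442]);


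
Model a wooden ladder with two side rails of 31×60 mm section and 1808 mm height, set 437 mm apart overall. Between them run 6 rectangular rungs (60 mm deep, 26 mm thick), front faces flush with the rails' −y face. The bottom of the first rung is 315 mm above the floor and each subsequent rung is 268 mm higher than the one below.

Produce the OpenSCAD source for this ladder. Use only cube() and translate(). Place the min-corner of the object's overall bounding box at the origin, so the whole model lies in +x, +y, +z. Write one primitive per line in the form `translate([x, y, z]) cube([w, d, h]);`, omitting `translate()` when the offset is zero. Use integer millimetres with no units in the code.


cube([31, 60, 1808]);
translate([406, 0, 0]) cube([31, 60, 1808]);
translate([31, 0, 315]) cube([375, 60, 26]);
translate([31, 0, 583]) cube([375, 60, 26]);
translate([31, 0, 851]) cube([375, 60, 26]);
translate([31, 0, 1119]) cube([375, 60, 26]);
translate([31, 0, 1387]) cube([375, 60, 26]);
translate([31, 0, 1655]) cube([375, 60, 26]);


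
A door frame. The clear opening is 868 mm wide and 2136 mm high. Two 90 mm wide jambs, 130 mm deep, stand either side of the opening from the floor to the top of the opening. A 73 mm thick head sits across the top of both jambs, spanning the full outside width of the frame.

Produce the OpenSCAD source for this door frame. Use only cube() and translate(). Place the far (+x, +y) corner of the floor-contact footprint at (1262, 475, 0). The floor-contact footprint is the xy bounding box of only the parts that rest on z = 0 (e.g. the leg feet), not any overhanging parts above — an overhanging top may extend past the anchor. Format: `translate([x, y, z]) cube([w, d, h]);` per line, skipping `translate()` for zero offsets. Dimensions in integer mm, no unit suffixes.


translate([214, 345, 0]) cube([90, 130, 2136]);
translate([1172, 345, 0]) cube([90, 130, 2136]);
translate([214, 345, 2136]) cube([1048, 130, 73]);


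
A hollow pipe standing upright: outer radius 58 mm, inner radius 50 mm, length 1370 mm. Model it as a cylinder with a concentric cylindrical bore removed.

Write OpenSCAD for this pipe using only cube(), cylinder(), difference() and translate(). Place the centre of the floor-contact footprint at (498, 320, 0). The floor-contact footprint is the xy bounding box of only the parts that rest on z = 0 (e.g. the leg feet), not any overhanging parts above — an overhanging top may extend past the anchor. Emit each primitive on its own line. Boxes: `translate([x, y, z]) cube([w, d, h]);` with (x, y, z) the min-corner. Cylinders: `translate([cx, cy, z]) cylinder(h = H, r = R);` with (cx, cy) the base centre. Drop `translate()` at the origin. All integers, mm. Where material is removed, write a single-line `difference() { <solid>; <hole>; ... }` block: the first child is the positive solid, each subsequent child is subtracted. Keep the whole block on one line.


difference() { translate([498, 320, 0]) cylinder(h = 1370, r = 58); translate([498, 320, 0]) cylinder(h = 1370, r = 50); }


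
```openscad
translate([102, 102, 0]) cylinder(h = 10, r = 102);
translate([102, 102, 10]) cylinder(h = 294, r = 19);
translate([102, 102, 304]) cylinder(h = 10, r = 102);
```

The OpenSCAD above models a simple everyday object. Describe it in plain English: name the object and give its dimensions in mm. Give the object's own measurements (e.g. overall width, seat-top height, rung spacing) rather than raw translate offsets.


A spool: two coaxial disc flanges of radius 102 mm and thickness 10 mm, joined by a core cylinder of radius 19 mm and height 294 mm. The lower flange rests on z = 0 and the three cylinders share a vertical axis.


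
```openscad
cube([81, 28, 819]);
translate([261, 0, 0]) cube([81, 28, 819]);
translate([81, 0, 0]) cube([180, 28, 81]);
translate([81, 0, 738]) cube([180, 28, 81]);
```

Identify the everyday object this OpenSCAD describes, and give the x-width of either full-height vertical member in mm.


A picture frame. The border width is 81 mm.

Four thin pieces enclosing a rectangular opening — a picture frame. The two full-height stiles are 819 mm tall; the top rail sits at z = 738 and is 81 mm tall, so the border above the opening is 819 − 738 = 81 mm, matching the stile x-width.


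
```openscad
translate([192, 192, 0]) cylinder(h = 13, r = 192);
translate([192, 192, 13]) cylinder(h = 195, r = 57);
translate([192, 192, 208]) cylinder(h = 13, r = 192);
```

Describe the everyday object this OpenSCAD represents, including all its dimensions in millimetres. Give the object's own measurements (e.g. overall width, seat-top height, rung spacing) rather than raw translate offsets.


A spool: two coaxial disc flanges of radius 192 mm and thickness 13 mm, joined by a core cylinder of radius 57 mm and height 195 mm. The lower flange rests on z = 0 and the three cylinders share a vertical axis.


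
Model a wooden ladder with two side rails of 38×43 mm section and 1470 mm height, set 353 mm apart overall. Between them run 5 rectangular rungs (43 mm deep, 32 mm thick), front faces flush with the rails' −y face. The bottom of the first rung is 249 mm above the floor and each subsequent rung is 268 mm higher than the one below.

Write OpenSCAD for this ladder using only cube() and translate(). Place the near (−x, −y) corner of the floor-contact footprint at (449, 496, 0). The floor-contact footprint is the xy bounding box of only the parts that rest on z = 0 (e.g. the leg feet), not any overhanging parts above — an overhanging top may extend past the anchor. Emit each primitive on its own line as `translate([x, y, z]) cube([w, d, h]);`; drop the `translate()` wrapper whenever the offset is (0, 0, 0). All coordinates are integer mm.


// rung span = 353 - 2*38 = 277
// rung[k] z = 249 + k*268
translate([449, 496, 0]) cube([38, 43, 1470]);
translate([764, 496, 0]) cube([38, 43, 1470]);
translate([487, 496, 249]) cube([277, 43, 32]);
translate([487, 496, 517]) cube([277, 43, 32]);
translate([487, 496, 785]) cube([277, 43, 32]);
translate([487, 496, 1053]) cube([277, 43, 32]);
translate([487, 496, 1321]) cube([277, 43, 32]);


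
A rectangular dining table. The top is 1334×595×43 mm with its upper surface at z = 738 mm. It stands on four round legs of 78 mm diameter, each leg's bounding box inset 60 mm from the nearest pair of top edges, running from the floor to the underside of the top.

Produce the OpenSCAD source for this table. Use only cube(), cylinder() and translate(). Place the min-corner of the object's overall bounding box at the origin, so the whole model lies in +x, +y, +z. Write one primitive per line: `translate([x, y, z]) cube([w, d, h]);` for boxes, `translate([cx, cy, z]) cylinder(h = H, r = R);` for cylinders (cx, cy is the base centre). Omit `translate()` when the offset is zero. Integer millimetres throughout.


translate([0, 0, 695]) cube([1334, 595, 43]);
translate([99, 99, 0]) cylinder(h = 695, r = 39);
translate([1235, 99, 0]) cylinder(h = 695, r = 39);
translate([99, 496, 0]) cylinder(h = 695, r = 39);
translate([1235, 496, 0]) cylinder(h = 695, r = 39);


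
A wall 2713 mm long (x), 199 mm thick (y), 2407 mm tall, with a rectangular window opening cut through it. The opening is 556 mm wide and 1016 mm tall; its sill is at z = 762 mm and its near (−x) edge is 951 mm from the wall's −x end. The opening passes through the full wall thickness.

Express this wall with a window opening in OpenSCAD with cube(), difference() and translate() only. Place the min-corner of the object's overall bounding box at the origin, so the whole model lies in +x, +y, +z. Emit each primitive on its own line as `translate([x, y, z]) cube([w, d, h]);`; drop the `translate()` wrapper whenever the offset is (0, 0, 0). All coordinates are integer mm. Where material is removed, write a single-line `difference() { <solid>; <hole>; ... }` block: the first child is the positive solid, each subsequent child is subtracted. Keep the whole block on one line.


difference() { cube([2713, 199, 2407]); translate([951, 0, 762]) cube([556, 199, 1016]); }


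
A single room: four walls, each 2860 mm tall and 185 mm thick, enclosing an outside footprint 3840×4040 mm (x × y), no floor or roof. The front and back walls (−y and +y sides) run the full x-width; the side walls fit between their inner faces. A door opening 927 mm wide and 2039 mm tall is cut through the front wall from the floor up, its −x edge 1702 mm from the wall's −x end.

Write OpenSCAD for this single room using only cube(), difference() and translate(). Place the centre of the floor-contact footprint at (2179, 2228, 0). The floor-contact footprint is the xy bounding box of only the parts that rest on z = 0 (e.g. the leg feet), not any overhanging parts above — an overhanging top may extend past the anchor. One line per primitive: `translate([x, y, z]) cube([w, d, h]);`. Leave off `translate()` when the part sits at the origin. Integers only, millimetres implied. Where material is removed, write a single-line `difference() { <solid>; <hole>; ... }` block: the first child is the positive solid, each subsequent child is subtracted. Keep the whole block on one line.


difference() { translate([259, 208, 0]) cube([3840, 185, 2860]); translate([1961, 208, 0]) cube([927, 185, 2039]); }
translate([259, 4063, 0]) cube([3840, 185, 2860]);
translate([259, 393, 0]) cube([185, 3670, 2860]);
translate([3914, 393, 0]) cube([185, 3670, 2860]);


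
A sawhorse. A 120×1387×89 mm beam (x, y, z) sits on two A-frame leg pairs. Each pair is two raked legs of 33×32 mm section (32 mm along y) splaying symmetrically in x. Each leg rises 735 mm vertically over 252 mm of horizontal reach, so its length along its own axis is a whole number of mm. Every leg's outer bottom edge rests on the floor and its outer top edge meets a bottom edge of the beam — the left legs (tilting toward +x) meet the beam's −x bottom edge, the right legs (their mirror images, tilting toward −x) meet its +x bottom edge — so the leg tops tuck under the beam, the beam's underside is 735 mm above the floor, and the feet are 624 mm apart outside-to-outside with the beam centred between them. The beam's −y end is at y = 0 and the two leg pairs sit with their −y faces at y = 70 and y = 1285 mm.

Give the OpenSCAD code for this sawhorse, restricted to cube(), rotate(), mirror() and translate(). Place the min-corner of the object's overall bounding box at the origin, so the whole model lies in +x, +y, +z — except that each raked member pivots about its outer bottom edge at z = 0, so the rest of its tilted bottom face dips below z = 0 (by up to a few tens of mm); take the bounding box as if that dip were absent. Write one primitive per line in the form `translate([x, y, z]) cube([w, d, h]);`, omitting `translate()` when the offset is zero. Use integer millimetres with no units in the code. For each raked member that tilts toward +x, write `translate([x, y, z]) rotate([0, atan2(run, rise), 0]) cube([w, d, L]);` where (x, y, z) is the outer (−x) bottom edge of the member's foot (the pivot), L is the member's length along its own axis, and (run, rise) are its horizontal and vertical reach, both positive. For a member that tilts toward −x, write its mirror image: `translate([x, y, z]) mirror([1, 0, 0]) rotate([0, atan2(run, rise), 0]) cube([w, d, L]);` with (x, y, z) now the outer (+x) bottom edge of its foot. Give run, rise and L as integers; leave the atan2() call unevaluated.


translate([252, 0, 735]) cube([120, 1387, 89]);
translate([0, 70, 0]) rotate([0, atan2(252, 735), 0]) cube([33, 32, 777]);
translate([624, 70, 0]) mirror([1, 0, 0]) rotate([0, atan2(252, 735), 0]) cube([33, 32, 777]);
translate([0, 1285, 0]) rotate([0, atan2(252, 735), 0]) cube([33, 32, 777]);
translate([624, 1285, 0]) mirror([1, 0, 0]) rotate([0, atan2(252, 735), 0]) cube([33, 32, 777]);


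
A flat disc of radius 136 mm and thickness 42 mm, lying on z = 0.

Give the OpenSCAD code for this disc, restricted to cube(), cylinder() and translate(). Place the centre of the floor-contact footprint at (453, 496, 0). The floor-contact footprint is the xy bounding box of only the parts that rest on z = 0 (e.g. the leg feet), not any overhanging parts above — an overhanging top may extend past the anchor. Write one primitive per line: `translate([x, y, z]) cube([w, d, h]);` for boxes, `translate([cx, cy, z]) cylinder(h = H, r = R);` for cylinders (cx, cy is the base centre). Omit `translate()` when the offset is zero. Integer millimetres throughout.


translate([453, 496, 0]) cylinder(h = 42, r = 136);


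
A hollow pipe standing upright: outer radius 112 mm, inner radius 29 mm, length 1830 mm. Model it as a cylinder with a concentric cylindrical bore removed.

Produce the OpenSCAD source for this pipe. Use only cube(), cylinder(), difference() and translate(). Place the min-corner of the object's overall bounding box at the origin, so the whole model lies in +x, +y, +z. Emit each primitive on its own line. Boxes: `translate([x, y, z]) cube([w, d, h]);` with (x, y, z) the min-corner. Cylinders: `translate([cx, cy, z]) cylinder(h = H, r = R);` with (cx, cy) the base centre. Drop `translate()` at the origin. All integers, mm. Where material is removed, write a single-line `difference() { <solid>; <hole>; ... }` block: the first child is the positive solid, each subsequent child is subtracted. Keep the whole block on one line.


difference() { translate([112, 112, 0]) cylinder(h = 1830, r = 112); translate([112, 112, 0]) cylinder(h = 1830, r = 29); }


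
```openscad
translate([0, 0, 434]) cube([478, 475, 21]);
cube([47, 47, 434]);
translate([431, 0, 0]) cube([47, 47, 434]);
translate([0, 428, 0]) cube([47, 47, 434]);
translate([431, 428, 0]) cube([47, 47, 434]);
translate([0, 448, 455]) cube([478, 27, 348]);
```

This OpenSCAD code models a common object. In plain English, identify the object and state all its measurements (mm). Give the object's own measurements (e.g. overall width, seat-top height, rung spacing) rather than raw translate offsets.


A chair. The seat is a 478×475×21 mm slab with its top at z = 455 mm, on four 47×47 mm corner legs (flush with the seat edges, standing on z = 0). A flat backrest 27 mm thick, 348 mm tall, spans the full seat width and rises from the seat top along its +y edge, rear face flush with the rear of the seat.


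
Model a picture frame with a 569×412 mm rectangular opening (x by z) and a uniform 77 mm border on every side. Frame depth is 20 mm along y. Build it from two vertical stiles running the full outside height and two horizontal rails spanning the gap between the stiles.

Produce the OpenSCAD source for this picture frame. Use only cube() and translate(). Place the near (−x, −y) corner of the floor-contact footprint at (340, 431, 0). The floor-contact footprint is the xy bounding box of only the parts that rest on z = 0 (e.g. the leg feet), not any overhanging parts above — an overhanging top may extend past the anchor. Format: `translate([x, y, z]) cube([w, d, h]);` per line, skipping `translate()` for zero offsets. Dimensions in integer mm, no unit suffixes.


translate([340, 431, 0]) cube([77, 20, 566]);
translate([986, 431, 0]) cube([77, 20, 566]);
translate([417, 431, 0]) cube([569, 20, 77]);
translate([417, 431, 489]) cube([569, 20, 77]);


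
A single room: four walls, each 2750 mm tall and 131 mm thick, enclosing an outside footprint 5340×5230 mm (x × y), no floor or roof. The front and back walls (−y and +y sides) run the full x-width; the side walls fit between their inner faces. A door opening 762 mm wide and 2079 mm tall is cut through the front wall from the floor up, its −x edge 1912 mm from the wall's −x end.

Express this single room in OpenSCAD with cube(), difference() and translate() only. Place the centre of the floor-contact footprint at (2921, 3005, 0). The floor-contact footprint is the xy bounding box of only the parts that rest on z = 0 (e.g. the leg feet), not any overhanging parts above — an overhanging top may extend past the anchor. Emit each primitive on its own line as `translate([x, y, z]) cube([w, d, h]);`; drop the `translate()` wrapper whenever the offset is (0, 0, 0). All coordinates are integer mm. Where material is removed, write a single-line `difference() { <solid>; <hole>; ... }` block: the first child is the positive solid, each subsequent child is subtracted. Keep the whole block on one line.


difference() { translate([251, 390, 0]) cube([5340, 131, 2750]); translate([2163, 390, 0]) cube([762, 131, 2079]); }
translate([251, 5489, 0]) cube([5340, 131, 2750]);
translate([251, 521, 0]) cube([131, 4968, 2750]);
translate([5460, 521, 0]) cube([131, 4968, 2750]);


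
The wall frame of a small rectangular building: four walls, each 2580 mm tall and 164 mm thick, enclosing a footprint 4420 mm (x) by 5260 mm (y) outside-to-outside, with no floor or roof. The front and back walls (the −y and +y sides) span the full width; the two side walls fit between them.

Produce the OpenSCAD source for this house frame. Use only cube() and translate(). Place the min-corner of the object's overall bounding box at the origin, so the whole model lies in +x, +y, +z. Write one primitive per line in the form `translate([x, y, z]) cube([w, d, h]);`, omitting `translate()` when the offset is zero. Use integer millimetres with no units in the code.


cube([4420, 164, 2580]);
translate([0, 5096, 0]) cube([4420, 164, 2580]);
translate([0, 164, 0]) cube([164, 4932, 2580]);
translate([4256, 164, 0]) cube([164, 4932, 2580]);
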